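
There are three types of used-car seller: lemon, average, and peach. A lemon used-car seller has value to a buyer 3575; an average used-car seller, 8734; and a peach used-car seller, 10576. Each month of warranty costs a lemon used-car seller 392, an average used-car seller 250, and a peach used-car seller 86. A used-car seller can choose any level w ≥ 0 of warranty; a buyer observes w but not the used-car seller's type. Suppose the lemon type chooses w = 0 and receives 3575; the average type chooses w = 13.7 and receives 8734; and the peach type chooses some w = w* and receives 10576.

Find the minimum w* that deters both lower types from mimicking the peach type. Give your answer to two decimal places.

21.07

Lemon type (on-path payoff 3575) won't mimic when 3575 ≥ 10576 − 392·w*, i.e. w* ≥ 17.86.
Average type (on-path payoff 8734 − 250×13.7 = 5309) won't mimic when 5309 ≥ 10576 − 250·w*, i.e. w* ≥ 21.07.
Both must hold, so w* = max(17.86, 21.07) = 21.07. The average type's constraint binds.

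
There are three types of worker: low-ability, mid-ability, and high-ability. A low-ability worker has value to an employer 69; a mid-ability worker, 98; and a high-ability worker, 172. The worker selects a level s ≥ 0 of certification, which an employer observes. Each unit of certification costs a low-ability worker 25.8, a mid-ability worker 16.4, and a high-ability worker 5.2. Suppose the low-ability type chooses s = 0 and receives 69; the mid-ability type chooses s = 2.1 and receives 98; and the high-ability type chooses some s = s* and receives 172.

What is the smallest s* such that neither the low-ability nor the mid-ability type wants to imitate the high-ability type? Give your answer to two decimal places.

Mid-ability type (on-path payoff 98 − 16.4×2.1 = 63.56) won't mimic when 63.56 ≥ 172 − 16.4·s*, i.e. s* ≥ 6.61.
Low-ability type (on-path payoff 69) won't mimic when 69 ≥ 172 − 25.8·s*, i.e. s* ≥ 3.99.
Both must hold, so s* = max(3.99, 6.61) = 6.61. The mid-ability type's constraint binds.

6.61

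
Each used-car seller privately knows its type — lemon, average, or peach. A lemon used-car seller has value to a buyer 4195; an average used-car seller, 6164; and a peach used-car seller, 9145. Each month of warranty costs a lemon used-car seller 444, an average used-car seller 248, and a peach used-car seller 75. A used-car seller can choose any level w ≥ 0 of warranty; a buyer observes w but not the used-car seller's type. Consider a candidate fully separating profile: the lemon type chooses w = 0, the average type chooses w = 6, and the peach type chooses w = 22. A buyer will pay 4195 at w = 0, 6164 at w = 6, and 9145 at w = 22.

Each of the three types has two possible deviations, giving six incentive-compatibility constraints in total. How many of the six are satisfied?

Peach (own payoff 9145 − 75×22 = 7495): to w=0 gives 4195 → no gain ✓; to w=6 gives 6164 − 75×6 = 5714 → no gain ✓.
Lemon (own payoff 4195): to w=6 gives 6164 − 444×6 = 3500 → no gain ✓; to w=22 gives 9145 − 444×22 = -623 → no gain ✓.
Average (own payoff 6164 − 248×6 = 4676): to w=0 gives 4195 → no gain ✓; to w=22 gives 9145 − 248×22 = 3689 → no gain ✓.
6 of the 6 constraints hold; this profile is a separating equilibrium.

6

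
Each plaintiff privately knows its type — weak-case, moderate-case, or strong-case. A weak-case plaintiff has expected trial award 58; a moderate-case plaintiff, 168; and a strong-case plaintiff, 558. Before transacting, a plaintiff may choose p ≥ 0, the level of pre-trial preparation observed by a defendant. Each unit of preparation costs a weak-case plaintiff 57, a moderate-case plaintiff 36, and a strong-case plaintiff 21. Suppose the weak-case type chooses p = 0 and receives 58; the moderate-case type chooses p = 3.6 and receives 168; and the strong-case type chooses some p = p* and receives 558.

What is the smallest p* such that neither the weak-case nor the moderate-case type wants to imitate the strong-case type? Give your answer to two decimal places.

14.43

Moderate-case type (on-path payoff 168 − 36×3.6 = 38.4) won't mimic when 38.4 ≥ 558 − 36·p*, i.e. p* ≥ 14.43.
Weak-case type (on-path payoff 58) won't mimic when 58 ≥ 558 − 57·p*, i.e. p* ≥ 8.77.
Both must hold, so p* = max(8.77, 14.43) = 14.43. The moderate-case type's constraint binds.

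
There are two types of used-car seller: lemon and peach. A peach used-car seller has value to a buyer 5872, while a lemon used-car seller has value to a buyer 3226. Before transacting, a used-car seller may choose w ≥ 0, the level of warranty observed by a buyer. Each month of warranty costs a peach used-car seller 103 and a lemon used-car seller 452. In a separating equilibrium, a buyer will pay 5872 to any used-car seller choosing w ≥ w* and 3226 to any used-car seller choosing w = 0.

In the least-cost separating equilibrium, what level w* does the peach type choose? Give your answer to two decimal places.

5.85

A lemon used-car seller choosing w = 0 receives 3226.
Imitating at w* instead would pay 5872 at cost 452·w*, netting 5872 − 452·w*.
Indifference: 3226 = 5872 − 452·w*, so w* = (5872 − 3226) / 452 ≈ 5.85.
This is the lemon type's binding incentive-compatibility constraint; any w ≥ 5.85 sustains separation on that side.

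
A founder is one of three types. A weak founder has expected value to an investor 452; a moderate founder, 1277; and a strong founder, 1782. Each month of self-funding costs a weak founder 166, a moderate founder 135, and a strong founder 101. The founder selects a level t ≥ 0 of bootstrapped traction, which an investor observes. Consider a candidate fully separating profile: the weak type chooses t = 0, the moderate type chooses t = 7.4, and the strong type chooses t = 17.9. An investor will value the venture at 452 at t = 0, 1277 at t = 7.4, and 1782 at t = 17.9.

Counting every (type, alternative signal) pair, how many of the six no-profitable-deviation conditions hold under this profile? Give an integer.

3

Weak (own payoff 452): to t=7.4 gives 1277 − 166×7.4 = 48.6 → no gain ✓; to t=17.9 gives 1782 − 166×17.9 = -1189.4 → no gain ✓.
Moderate (own payoff 1277 − 135×7.4 = 278): to t=0 gives 452 → profitable ✗; to t=17.9 gives 1782 − 135×17.9 = -634.5 → no gain ✓.
Strong (own payoff 1782 − 101×17.9 = -25.9): to t=0 gives 452 → profitable ✗; to t=7.4 gives 1277 − 101×7.4 = 529.6 → profitable ✗.
3 of the 6 constraints hold; not an equilibrium.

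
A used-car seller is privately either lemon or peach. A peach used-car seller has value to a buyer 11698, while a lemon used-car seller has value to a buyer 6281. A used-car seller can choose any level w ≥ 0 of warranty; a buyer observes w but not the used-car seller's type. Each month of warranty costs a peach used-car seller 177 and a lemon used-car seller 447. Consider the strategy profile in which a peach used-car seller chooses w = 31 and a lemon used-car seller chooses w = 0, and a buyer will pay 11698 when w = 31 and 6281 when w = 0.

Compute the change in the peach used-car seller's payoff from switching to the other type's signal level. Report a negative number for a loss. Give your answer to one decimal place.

70.0

Playing w = 31 the peach used-car seller receives 11698 − 177 × 31 = 6211.
Deviating to w = 0 yields 6281 instead.
Gain from deviating: 6281 − 6211 = 70.0.
The gain is positive, so the peach type's incentive-compatibility constraint is violated — this profile is not a separating equilibrium.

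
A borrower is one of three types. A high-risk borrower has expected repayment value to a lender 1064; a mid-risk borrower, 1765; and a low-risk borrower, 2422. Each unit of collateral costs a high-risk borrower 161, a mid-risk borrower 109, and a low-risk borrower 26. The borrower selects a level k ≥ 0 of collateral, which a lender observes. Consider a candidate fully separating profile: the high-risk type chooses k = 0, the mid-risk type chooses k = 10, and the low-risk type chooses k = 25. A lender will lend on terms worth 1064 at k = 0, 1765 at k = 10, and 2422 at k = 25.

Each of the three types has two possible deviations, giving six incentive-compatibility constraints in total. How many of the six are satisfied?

5

Low-risk (own payoff 2422 − 26×25 = 1772): to k=0 gives 1064 → no gain ✓; to k=10 gives 1765 − 26×10 = 1505 → no gain ✓.
Mid-risk (own payoff 1765 − 109×10 = 675): to k=0 gives 1064 → profitable ✗; to k=25 gives 2422 − 109×25 = -303 → no gain ✓.
High-risk (own payoff 1064): to k=10 gives 1765 − 161×10 = 155 → no gain ✓; to k=25 gives 2422 − 161×25 = -1603 → no gain ✓.
5 of the 6 constraints hold; not an equilibrium.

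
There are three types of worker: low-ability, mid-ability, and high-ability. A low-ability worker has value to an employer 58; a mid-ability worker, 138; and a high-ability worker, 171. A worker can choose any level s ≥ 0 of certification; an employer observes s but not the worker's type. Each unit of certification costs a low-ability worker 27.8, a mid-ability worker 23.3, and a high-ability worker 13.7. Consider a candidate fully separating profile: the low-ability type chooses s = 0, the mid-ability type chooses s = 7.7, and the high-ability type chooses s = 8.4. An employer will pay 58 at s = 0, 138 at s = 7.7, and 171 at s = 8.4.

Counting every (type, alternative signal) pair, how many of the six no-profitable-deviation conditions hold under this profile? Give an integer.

3

High-ability (own payoff 171 − 13.7×8.4 = 55.92): to s=0 gives 58 → profitable ✗; to s=7.7 gives 138 − 13.7×7.7 = 32.51 → no gain ✓.
Mid-ability (own payoff 138 − 23.3×7.7 = -41.41): to s=0 gives 58 → profitable ✗; to s=8.4 gives 171 − 23.3×8.4 = -24.72 → profitable ✗.
Low-ability (own payoff 58): to s=7.7 gives 138 − 27.8×7.7 = -76.06 → no gain ✓; to s=8.4 gives 171 − 27.8×8.4 = -62.52 → no gain ✓.
3 of the 6 constraints hold; not an equilibrium.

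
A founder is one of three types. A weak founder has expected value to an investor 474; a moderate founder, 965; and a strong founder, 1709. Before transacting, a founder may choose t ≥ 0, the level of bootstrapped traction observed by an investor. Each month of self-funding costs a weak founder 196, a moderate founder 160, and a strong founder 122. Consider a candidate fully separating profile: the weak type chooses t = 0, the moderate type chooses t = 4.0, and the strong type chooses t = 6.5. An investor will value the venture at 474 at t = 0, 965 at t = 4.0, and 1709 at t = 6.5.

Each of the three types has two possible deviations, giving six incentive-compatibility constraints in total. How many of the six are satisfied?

Strong (own payoff 1709 − 122×6.5 = 916): to t=0 gives 474 → no gain ✓; to t=4.0 gives 965 − 122×4.0 = 477 → no gain ✓.
Weak (own payoff 474): to t=4.0 gives 965 − 196×4.0 = 181 → no gain ✓; to t=6.5 gives 1709 − 196×6.5 = 435 → no gain ✓.
Moderate (own payoff 965 − 160×4.0 = 325): to t=0 gives 474 → profitable ✗; to t=6.5 gives 1709 − 160×6.5 = 669 → profitable ✗.
4 of the 6 constraints hold; not an equilibrium.

4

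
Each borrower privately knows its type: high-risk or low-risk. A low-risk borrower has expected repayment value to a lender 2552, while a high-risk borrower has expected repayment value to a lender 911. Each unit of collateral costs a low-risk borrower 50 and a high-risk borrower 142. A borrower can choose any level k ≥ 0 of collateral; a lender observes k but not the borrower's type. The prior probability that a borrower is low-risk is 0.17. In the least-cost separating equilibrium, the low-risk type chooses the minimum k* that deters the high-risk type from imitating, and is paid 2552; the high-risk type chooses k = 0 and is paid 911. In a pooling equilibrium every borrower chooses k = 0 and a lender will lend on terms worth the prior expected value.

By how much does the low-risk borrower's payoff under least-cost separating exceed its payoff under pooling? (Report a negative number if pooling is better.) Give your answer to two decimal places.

784.21

Least-cost separating signal: k* solves 911 = 2552 − 142·k*, so k* = (2552 − 911)/142 ≈ 11.5563.
Low-risk type's separating payoff: 2552 − 50 × k* = 2552 − 50 × (2552 − 911)/142 = 2552 − 82050/142 ≈ 1974.1831.
Pooling payoff: 0.17 × 2552 + 0.83 × 911 = 1189.97.
Difference: 1974.1831 − 1189.97 = 784.2131, i.e. 784.21 to two decimal places.
The low-risk type prefers to separate.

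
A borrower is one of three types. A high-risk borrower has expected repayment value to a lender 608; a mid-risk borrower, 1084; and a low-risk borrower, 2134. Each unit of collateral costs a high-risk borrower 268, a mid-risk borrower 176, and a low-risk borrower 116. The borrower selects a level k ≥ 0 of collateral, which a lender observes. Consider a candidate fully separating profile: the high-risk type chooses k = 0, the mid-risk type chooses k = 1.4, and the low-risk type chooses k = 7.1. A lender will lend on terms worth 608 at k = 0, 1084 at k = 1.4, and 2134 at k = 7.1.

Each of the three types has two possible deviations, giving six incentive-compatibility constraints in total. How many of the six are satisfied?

4

Mid-risk (own payoff 1084 − 176×1.4 = 837.6): to k=0 gives 608 → no gain ✓; to k=7.1 gives 2134 − 176×7.1 = 884.4 → profitable ✗.
High-risk (own payoff 608): to k=1.4 gives 1084 − 268×1.4 = 708.8 → profitable ✗; to k=7.1 gives 2134 − 268×7.1 = 231.2 → no gain ✓.
Low-risk (own payoff 2134 − 116×7.1 = 1310.4): to k=0 gives 608 → no gain ✓; to k=1.4 gives 1084 − 116×1.4 = 921.6 → no gain ✓.
4 of the 6 constraints hold; not an equilibrium.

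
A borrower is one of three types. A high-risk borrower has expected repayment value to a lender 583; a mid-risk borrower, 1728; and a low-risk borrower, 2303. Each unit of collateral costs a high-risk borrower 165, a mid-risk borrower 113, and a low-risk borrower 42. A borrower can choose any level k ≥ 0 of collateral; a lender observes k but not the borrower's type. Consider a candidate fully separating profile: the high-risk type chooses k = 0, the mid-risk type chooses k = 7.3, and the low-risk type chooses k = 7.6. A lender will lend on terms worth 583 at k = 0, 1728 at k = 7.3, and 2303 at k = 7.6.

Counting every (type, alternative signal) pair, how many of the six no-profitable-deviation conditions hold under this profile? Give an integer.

4

Low-risk (own payoff 2303 − 42×7.6 = 1983.8): to k=0 gives 583 → no gain ✓; to k=7.3 gives 1728 − 42×7.3 = 1421.4 → no gain ✓.
Mid-risk (own payoff 1728 − 113×7.3 = 903.1): to k=0 gives 583 → no gain ✓; to k=7.6 gives 2303 − 113×7.6 = 1444.2 → profitable ✗.
High-risk (own payoff 583): to k=7.3 gives 1728 − 165×7.3 = 523.5 → no gain ✓; to k=7.6 gives 2303 − 165×7.6 = 1049 → profitable ✗.
4 of the 6 constraints hold; not an equilibrium.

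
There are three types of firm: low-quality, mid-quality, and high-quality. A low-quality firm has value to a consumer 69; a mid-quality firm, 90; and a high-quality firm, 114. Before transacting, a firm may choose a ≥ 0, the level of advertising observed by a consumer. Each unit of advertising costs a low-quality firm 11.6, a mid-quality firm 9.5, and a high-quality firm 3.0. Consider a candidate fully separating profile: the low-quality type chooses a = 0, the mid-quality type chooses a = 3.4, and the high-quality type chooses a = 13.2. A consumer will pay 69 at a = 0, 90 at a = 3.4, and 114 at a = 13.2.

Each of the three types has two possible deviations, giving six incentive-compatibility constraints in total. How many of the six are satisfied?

4

Mid-quality (own payoff 90 − 9.5×3.4 = 57.7): to a=0 gives 69 → profitable ✗; to a=13.2 gives 114 − 9.5×13.2 = -11.4 → no gain ✓.
Low-quality (own payoff 69): to a=3.4 gives 90 − 11.6×3.4 = 50.56 → no gain ✓; to a=13.2 gives 114 − 11.6×13.2 = -39.12 → no gain ✓.
High-quality (own payoff 114 − 3.0×13.2 = 74.4): to a=0 gives 69 → no gain ✓; to a=3.4 gives 90 − 3.0×3.4 = 79.8 → profitable ✗.
4 of the 6 constraints hold; not an equilibrium.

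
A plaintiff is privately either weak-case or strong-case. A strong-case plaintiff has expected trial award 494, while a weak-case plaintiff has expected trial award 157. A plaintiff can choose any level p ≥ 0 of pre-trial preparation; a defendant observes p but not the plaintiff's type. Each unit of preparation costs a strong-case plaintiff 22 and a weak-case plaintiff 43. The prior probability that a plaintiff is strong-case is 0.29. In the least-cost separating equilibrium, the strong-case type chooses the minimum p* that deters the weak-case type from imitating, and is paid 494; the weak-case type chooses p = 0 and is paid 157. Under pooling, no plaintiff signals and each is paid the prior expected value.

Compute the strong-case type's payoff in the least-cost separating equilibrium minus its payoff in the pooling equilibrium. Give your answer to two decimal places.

Least-cost separating signal: p* solves 157 = 494 − 43·p*, so p* = (494 − 157)/43 ≈ 7.8372.
Strong-case type's separating payoff: 494 − 22 × p* = 494 − 22 × (494 − 157)/43 = 494 − 7414/43 ≈ 321.5814.
Pooling payoff: 0.29 × 494 + 0.71 × 157 = 254.73.
Difference: 321.5814 − 254.73 = 66.8514, i.e. 66.85 to two decimal places.
The strong-case type prefers to separate.

66.85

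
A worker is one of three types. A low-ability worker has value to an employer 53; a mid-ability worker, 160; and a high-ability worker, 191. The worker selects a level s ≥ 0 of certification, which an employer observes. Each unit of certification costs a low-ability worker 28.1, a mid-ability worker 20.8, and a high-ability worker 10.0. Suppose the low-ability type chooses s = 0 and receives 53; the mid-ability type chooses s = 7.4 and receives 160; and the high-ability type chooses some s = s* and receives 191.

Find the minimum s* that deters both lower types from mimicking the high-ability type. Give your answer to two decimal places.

8.89

Low-ability type (on-path payoff 53) won't mimic when 53 ≥ 191 − 28.1·s*, i.e. s* ≥ 4.91.
Mid-ability type (on-path payoff 160 − 20.8×7.4 = 6.08) won't mimic when 6.08 ≥ 191 − 20.8·s*, i.e. s* ≥ 8.89.
Both must hold, so s* = max(4.91, 8.89) = 8.89. The mid-ability type's constraint binds.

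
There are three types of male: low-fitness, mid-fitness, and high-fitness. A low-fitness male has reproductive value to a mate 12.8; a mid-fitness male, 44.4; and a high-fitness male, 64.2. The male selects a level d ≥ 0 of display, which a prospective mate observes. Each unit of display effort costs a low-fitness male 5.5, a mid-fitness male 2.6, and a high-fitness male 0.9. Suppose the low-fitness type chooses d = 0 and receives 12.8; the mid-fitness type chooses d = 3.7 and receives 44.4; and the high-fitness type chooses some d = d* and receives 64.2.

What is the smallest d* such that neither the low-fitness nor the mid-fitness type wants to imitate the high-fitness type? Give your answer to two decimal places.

11.32

Low-fitness type (on-path payoff 12.8) won't mimic when 12.8 ≥ 64.2 − 5.5·d*, i.e. d* ≥ 9.35.
Mid-fitness type (on-path payoff 44.4 − 2.6×3.7 = 34.78) won't mimic when 34.78 ≥ 64.2 − 2.6·d*, i.e. d* ≥ 11.32.
Both must hold, so d* = max(9.35, 11.32) = 11.32. The mid-fitness type's constraint binds.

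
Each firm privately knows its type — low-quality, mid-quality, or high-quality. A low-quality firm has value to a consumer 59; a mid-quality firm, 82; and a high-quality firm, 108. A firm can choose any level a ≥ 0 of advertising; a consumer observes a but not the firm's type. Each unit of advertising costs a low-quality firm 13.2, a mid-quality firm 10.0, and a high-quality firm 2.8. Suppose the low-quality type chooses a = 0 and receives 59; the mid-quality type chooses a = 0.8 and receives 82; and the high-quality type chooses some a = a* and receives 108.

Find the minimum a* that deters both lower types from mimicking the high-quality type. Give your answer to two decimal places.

3.71

Mid-quality type (on-path payoff 82 − 10.0×0.8 = 74) won't mimic when 74 ≥ 108 − 10.0·a*, i.e. a* ≥ 3.40.
Low-quality type (on-path payoff 59) won't mimic when 59 ≥ 108 − 13.2·a*, i.e. a* ≥ 3.71.
Both must hold, so a* = max(3.71, 3.40) = 3.71. The low-quality type's constraint binds.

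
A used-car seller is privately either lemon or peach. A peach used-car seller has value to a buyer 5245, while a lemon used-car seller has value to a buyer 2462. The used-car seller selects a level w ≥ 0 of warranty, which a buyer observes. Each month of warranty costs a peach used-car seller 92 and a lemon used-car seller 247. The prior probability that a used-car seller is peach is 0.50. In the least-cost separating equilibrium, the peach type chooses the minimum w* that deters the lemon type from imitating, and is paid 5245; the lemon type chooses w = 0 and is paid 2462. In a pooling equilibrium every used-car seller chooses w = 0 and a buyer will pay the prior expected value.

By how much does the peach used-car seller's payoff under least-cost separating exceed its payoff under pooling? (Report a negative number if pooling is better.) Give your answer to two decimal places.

354.92

Least-cost separating signal: w* solves 2462 = 5245 − 247·w*, so w* = (5245 − 2462)/247 ≈ 11.2672.
Peach type's separating payoff: 5245 − 92 × w* = 5245 − 92 × (5245 − 2462)/247 = 5245 − 256036/247 ≈ 4208.4170.
Pooling payoff: 0.50 × 5245 + 0.50 × 2462 = 3853.5.
Difference: 4208.4170 − 3853.5 = 354.917, i.e. 354.92 to two decimal places.
The peach type prefers to separate.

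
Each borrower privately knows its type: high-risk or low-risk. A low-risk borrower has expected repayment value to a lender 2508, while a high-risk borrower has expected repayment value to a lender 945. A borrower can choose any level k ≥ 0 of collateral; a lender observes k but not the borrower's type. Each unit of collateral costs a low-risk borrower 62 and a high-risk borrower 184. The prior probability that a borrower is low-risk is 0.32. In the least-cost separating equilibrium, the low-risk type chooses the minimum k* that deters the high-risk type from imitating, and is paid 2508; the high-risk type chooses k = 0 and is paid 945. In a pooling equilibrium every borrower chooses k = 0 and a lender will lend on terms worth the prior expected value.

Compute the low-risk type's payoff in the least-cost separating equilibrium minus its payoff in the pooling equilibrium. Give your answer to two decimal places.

536.18

Least-cost separating signal: k* solves 945 = 2508 − 184·k*, so k* = (2508 − 945)/184 ≈ 8.4946.
Low-risk type's separating payoff: 2508 − 62 × k* = 2508 − 62 × (2508 − 945)/184 = 2508 − 96906/184 ≈ 1981.3370.
Pooling payoff: 0.32 × 2508 + 0.68 × 945 = 1445.16.
Difference: 1981.3370 − 1445.16 = 536.177, i.e. 536.18 to two decimal places.
The low-risk type prefers to separate.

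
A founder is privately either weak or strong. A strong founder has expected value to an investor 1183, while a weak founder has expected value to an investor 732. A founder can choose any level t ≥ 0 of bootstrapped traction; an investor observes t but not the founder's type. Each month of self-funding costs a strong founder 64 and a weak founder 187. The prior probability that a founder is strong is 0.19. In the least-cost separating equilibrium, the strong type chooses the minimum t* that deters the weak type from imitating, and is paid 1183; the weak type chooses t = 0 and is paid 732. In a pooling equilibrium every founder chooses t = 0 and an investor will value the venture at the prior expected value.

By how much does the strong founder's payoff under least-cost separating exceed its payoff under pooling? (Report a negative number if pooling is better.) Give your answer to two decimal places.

210.96

Least-cost separating signal: t* solves 732 = 1183 − 187·t*, so t* = (1183 − 732)/187 ≈ 2.4118.
Strong type's separating payoff: 1183 − 64 × t* = 1183 − 64 × (1183 − 732)/187 = 1183 − 28864/187 ≈ 1028.6471.
Pooling payoff: 0.19 × 1183 + 0.81 × 732 = 817.69.
Difference: 1028.6471 − 817.69 = 210.9571, i.e. 210.96 to two decimal places.
The strong type prefers to separate.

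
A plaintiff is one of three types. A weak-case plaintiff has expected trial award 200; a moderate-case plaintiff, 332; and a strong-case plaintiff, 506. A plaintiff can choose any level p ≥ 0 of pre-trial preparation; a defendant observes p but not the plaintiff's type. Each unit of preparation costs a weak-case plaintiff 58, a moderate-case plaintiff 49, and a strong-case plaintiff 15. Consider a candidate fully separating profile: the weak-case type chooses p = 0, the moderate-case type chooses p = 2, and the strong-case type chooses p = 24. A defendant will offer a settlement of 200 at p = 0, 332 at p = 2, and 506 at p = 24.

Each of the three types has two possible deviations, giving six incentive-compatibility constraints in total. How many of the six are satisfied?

3

Strong-case (own payoff 506 − 15×24 = 146): to p=0 gives 200 → profitable ✗; to p=2 gives 332 − 15×2 = 302 → profitable ✗.
Weak-case (own payoff 200): to p=2 gives 332 − 58×2 = 216 → profitable ✗; to p=24 gives 506 − 58×24 = -886 → no gain ✓.
Moderate-case (own payoff 332 − 49×2 = 234): to p=0 gives 200 → no gain ✓; to p=24 gives 506 − 49×24 = -670 → no gain ✓.
3 of the 6 constraints hold; not an equilibrium.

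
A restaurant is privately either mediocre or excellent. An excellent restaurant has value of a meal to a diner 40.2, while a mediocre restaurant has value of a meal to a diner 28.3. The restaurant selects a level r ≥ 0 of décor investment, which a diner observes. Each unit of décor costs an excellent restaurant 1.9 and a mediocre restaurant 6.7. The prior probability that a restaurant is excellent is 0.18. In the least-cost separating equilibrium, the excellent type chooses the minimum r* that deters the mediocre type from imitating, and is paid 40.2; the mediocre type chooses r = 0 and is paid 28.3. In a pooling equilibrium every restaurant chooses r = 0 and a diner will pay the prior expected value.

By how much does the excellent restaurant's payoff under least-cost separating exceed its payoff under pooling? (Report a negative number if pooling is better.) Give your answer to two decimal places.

Least-cost separating signal: r* solves 28.3 = 40.2 − 6.7·r*, so r* = (40.2 − 28.3)/6.7 ≈ 1.7761.
Excellent type's separating payoff: 40.2 − 1.9 × r* = 40.2 − 1.9 × (40.2 − 28.3)/6.7 = 40.2 − 22.61/6.7 ≈ 36.8254.
Pooling payoff: 0.18 × 40.2 + 0.82 × 28.3 = 30.442.
Difference: 36.8254 − 30.442 = 6.3834, i.e. 6.38 to two decimal places.
The excellent type prefers to separate.

6.38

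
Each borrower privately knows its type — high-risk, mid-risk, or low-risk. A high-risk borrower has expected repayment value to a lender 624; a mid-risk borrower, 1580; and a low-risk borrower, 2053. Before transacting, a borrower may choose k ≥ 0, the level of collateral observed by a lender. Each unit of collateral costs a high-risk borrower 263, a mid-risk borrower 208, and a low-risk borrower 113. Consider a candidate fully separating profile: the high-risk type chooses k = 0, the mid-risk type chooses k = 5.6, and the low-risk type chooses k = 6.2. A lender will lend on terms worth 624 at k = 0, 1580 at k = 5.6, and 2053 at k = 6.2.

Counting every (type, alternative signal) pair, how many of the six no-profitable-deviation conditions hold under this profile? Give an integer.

4

High-risk (own payoff 624): to k=5.6 gives 1580 − 263×5.6 = 107.2 → no gain ✓; to k=6.2 gives 2053 − 263×6.2 = 422.4 → no gain ✓.
Mid-risk (own payoff 1580 − 208×5.6 = 415.2): to k=0 gives 624 → profitable ✗; to k=6.2 gives 2053 − 208×6.2 = 763.4 → profitable ✗.
Low-risk (own payoff 2053 − 113×6.2 = 1352.4): to k=0 gives 624 → no gain ✓; to k=5.6 gives 1580 − 113×5.6 = 947.2 → no gain ✓.
4 of the 6 constraints hold; not an equilibrium.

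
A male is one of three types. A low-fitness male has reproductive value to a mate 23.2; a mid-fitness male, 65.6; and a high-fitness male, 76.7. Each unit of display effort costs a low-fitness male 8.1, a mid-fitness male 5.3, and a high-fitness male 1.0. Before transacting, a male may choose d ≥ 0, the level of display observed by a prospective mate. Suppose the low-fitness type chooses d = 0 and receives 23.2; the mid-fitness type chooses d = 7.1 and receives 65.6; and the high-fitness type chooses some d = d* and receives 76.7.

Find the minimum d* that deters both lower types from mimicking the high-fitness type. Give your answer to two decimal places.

9.19

Mid-fitness type (on-path payoff 65.6 − 5.3×7.1 = 27.97) won't mimic when 27.97 ≥ 76.7 − 5.3·d*, i.e. d* ≥ 9.19.
Low-fitness type (on-path payoff 23.2) won't mimic when 23.2 ≥ 76.7 − 8.1·d*, i.e. d* ≥ 6.60.
Both must hold, so d* = max(6.60, 9.19) = 9.19. The mid-fitness type's constraint binds.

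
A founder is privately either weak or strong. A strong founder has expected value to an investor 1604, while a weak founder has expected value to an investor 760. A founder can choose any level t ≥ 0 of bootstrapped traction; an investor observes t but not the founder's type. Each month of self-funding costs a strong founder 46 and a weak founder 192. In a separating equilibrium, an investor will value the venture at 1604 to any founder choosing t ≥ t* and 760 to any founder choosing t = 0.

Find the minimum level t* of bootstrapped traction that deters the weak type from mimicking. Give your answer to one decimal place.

4.4

A weak founder choosing t = 0 receives 760.
Imitating at t* instead would pay 1604 at cost 192·t*, netting 1604 − 192·t*.
Indifference: 760 = 1604 − 192·t*, so t* = (1604 − 760) / 192 ≈ 4.4.
This is the weak type's binding incentive-compatibility constraint; any t ≥ 4.4 sustains separation on that side.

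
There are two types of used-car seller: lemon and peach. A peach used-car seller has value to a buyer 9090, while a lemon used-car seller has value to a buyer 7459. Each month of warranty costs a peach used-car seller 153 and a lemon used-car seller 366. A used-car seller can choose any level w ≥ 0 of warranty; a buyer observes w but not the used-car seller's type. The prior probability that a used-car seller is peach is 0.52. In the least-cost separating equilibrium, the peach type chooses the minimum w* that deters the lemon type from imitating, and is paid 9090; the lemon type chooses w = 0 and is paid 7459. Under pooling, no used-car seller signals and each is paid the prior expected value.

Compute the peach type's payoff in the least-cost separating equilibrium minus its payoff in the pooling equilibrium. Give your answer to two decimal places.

101.07

Least-cost separating signal: w* solves 7459 = 9090 − 366·w*, so w* = (9090 − 7459)/366 ≈ 4.4563.
Peach type's separating payoff: 9090 − 153 × w* = 9090 − 153 × (9090 − 7459)/366 = 9090 − 249543/366 ≈ 8408.1885.
Pooling payoff: 0.52 × 9090 + 0.48 × 7459 = 8307.12.
Difference: 8408.1885 − 8307.12 = 101.0685, i.e. 101.07 to two decimal places.
The peach type prefers to separate.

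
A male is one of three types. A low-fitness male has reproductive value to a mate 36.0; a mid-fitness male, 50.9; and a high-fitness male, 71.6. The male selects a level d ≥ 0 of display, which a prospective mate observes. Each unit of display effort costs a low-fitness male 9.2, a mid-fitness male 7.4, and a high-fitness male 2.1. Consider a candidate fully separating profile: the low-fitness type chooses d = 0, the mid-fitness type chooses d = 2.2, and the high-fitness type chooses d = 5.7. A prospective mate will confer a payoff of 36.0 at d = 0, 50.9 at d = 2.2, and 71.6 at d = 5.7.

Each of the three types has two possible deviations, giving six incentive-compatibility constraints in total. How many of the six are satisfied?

5

High-fitness (own payoff 71.6 − 2.1×5.7 = 59.63): to d=0 gives 36.0 → no gain ✓; to d=2.2 gives 50.9 − 2.1×2.2 = 46.28 → no gain ✓.
Low-fitness (own payoff 36.0): to d=2.2 gives 50.9 − 9.2×2.2 = 30.66 → no gain ✓; to d=5.7 gives 71.6 − 9.2×5.7 = 19.16 → no gain ✓.
Mid-fitness (own payoff 50.9 − 7.4×2.2 = 34.62): to d=0 gives 36.0 → profitable ✗; to d=5.7 gives 71.6 − 7.4×5.7 = 29.42 → no gain ✓.
5 of the 6 constraints hold; not an equilibrium.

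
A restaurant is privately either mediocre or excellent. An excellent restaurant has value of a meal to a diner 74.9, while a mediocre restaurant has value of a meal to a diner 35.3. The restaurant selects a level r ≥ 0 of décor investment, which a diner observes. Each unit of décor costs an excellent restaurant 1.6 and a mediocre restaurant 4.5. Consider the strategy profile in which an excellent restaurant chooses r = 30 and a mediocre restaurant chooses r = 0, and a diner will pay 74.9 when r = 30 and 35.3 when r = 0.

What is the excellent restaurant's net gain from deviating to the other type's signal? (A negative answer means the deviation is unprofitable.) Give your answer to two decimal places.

8.40

Playing r = 30 the excellent restaurant receives 74.9 − 1.6 × 30 = 26.9.
Deviating to r = 0 yields 35.3 instead.
Gain from deviating: 35.3 − 26.9 = 8.40.
The gain is positive, so the excellent type's incentive-compatibility constraint is violated — this profile is not a separating equilibrium.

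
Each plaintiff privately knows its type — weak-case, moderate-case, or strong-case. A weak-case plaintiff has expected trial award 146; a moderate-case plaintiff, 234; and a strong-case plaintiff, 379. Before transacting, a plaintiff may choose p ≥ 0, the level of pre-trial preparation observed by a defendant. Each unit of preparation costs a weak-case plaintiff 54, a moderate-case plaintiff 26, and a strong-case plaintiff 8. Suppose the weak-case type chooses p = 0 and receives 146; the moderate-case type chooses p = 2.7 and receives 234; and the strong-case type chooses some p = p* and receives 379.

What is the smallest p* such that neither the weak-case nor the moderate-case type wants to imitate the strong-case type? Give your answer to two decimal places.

8.28

Moderate-case type (on-path payoff 234 − 26×2.7 = 163.8) won't mimic when 163.8 ≥ 379 − 26·p*, i.e. p* ≥ 8.28.
Weak-case type (on-path payoff 146) won't mimic when 146 ≥ 379 − 54·p*, i.e. p* ≥ 4.31.
Both must hold, so p* = max(4.31, 8.28) = 8.28. The moderate-case type's constraint binds.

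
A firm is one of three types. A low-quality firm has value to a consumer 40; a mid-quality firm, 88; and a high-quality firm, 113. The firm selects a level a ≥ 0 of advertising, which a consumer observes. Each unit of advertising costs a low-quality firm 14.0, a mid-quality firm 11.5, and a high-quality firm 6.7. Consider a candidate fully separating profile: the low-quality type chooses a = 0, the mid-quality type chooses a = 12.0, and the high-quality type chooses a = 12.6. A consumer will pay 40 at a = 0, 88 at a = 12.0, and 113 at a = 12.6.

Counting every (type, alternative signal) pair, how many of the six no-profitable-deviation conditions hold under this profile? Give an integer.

Low-quality (own payoff 40): to a=12.0 gives 88 − 14.0×12.0 = -80 → no gain ✓; to a=12.6 gives 113 − 14.0×12.6 = -63.4 → no gain ✓.
High-quality (own payoff 113 − 6.7×12.6 = 28.58): to a=0 gives 40 → profitable ✗; to a=12.0 gives 88 − 6.7×12.0 = 7.6 → no gain ✓.
Mid-quality (own payoff 88 − 11.5×12.0 = -50): to a=0 gives 40 → profitable ✗; to a=12.6 gives 113 − 11.5×12.6 = -31.9 → profitable ✗.
3 of the 6 constraints hold; not an equilibrium.

3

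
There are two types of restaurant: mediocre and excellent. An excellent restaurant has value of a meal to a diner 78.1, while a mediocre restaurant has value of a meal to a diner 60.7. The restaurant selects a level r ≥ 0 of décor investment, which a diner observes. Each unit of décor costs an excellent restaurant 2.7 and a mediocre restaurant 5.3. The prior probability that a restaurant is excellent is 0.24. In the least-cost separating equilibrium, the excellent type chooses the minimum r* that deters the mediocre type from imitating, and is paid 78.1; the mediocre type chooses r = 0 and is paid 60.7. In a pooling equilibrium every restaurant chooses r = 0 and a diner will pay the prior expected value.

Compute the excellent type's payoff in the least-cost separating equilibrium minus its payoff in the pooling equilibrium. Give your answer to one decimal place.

Least-cost separating signal: r* solves 60.7 = 78.1 − 5.3·r*, so r* = (78.1 − 60.7)/5.3 ≈ 3.2830.
Excellent type's separating payoff: 78.1 − 2.7 × r* = 78.1 − 2.7 × (78.1 − 60.7)/5.3 = 78.1 − 46.98/5.3 ≈ 69.236.
Pooling payoff: 0.24 × 78.1 + 0.76 × 60.7 = 64.876.
Difference: 69.236 − 64.876 = 4.36, i.e. 4.4 to one decimal place.
The excellent type prefers to separate.

4.4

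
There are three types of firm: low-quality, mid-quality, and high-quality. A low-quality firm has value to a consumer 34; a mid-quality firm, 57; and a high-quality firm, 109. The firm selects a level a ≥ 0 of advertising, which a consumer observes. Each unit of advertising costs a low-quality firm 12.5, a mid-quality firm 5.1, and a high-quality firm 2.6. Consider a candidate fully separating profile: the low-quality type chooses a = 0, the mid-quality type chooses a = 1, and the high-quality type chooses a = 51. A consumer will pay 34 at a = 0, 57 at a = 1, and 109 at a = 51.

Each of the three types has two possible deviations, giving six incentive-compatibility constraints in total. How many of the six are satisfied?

3

Low-quality (own payoff 34): to a=1 gives 57 − 12.5×1 = 44.5 → profitable ✗; to a=51 gives 109 − 12.5×51 = -528.5 → no gain ✓.
Mid-quality (own payoff 57 − 5.1×1 = 51.9): to a=0 gives 34 → no gain ✓; to a=51 gives 109 − 5.1×51 = -151.1 → no gain ✓.
High-quality (own payoff 109 − 2.6×51 = -23.6): to a=0 gives 34 → profitable ✗; to a=1 gives 57 − 2.6×1 = 54.4 → profitable ✗.
3 of the 6 constraints hold; not an equilibrium.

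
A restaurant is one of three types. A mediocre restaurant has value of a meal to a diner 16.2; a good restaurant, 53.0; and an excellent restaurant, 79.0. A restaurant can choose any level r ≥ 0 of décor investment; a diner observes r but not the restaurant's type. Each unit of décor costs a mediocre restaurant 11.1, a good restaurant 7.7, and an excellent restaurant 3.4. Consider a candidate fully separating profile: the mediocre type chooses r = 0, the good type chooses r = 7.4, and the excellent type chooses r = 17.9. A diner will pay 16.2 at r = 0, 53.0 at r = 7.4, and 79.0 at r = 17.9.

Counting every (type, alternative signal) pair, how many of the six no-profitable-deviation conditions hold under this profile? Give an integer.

4

Good (own payoff 53.0 − 7.7×7.4 = -3.98): to r=0 gives 16.2 → profitable ✗; to r=17.9 gives 79.0 − 7.7×17.9 = -58.83 → no gain ✓.
Mediocre (own payoff 16.2): to r=7.4 gives 53.0 − 11.1×7.4 = -29.14 → no gain ✓; to r=17.9 gives 79.0 − 11.1×17.9 = -119.69 → no gain ✓.
Excellent (own payoff 79.0 − 3.4×17.9 = 18.14): to r=0 gives 16.2 → no gain ✓; to r=7.4 gives 53.0 − 3.4×7.4 = 27.84 → profitable ✗.
4 of the 6 constraints hold; not an equilibrium.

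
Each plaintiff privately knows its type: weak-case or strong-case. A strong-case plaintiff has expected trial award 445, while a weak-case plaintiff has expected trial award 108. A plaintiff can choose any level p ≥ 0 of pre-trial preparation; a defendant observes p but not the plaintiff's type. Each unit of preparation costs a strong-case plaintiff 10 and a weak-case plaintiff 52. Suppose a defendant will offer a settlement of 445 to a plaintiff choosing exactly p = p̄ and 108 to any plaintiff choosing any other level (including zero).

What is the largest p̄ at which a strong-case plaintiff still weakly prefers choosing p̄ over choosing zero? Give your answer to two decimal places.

33.70

Choosing p̄ yields the strong-case type 445 − 10·p̄; choosing zero yields 108.
The strong-case type is indifferent at 445 − 10·p̄ = 108, i.e. p̄ = (445 − 108) / 10 = 33.70.
For any p̄ above 33.70 the strong-case type would rather pool at zero, so separation collapses.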